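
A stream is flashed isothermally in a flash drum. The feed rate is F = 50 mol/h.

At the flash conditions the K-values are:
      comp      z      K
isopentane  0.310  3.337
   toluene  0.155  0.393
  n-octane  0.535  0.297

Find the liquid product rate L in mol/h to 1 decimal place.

L = 42.0 mol/h

Newton iteration, V/F⁰ = 0.58:
  V/F = 0.580: g = -0.4727, g' = -1.195 → V/F = 0.184
  V/F = 0.184: g = -0.0318, g' = -1.248 → V/F = 0.159
Converged at V/F = 0.159.
Then V = V/F·F = 0.1595·50 = 8.0 mol/h and L = F − V = 42.0 mol/h.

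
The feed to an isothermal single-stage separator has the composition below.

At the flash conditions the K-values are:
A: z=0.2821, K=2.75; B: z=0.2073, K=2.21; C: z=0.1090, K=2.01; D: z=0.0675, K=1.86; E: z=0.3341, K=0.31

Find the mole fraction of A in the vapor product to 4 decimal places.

y_A = 0.3450

Let ψ = V/F and solve Σ zᵢ(Kᵢ−1)/(1+ψ(Kᵢ−1)) = 0.
Feasibility: ΣzᵢKᵢ = 1.6821, Σzᵢ/Kᵢ = 1.3646 — both > 1, two phases present.
Newton–Raphson from ψ = 0.5:
  ψ = 0.5000: g = 0.18137, g' = -0.8078 → ψ = 0.7245
  ψ = 0.7245: g = -0.01030, g' = -0.9462 → ψ = 0.7136
  ψ = 0.7136: g = -0.00008, g' = -0.9323 → ψ = 0.7135
Converged at ψ = 0.7135.
Compositions from xᵢ = zᵢ/(1+ψ(Kᵢ−1)), yᵢ = Kᵢxᵢ:
  A: x = 0.1255, y = 0.3450
  B: x = 0.1112, y = 0.2459
  C: x = 0.0633, y = 0.1273
  D: x = 0.0418, y = 0.0778
  E: x = 0.6581, y = 0.2040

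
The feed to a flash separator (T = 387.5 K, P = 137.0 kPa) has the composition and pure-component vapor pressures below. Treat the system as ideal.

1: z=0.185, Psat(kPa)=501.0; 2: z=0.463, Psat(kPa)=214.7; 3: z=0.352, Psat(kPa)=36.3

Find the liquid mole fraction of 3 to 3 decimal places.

Raoult's law: Kᵢ = Pᵢˢᵃᵗ/P = Pᵢˢᵃᵗ/137.0.
  K_1 = 501.0/137.0 = 3.65693, K_2 = 214.7/137.0 = 1.56715, K_3 = 36.3/137.0 = 0.26496
Let β = V/F and solve Σ zᵢ(Kᵢ−1)/(1+β(Kᵢ−1)) = 0.
g(0) = ΣzᵢKᵢ − 1 = 0.495 and g(1) = 1 − Σzᵢ/Kᵢ = -0.675, so a root lies in (0, 1).
Newton–Raphson from β = 0.42:
  β = 0.420: g = 0.0701, g' = -0.787 → β = 0.509
  β = 0.509: g = -0.0008, g' = -0.811 → β = 0.508
Converged at β = 0.508.
Compositions from xᵢ = zᵢ/(1+β(Kᵢ−1)), yᵢ = Kᵢxᵢ:
  1: x = 0.079, y = 0.288
  2: x = 0.359, y = 0.563
  3: x = 0.562, y = 0.149

x_3 = 0.562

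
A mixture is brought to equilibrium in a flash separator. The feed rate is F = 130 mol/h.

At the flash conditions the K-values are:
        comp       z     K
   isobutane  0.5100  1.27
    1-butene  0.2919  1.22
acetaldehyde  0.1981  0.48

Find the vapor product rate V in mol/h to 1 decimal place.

Material balance + equilibrium reduce to Σ zᵢ(Kᵢ−1)/(1+ψ(Kᵢ−1)) = 0.
Feasibility: ΣzᵢKᵢ = 1.0989, Σzᵢ/Kᵢ = 1.0535 — both > 1, two phases present.
Newton iteration, ψ⁰ = 0.5:
  ψ = 0.5000: g = 0.03997, g' = -0.1381 → ψ = 0.7893
  ψ = 0.7893: g = -0.00651, g' = -0.1896 → ψ = 0.7550
  ψ = 0.7550: g = -0.00015, g' = -0.1812 → ψ = 0.7542
Converged at ψ = 0.7542.
Then V = ψ·F = 0.7542·130 = 98.0 mol/h and L = F − V = 32.0 mol/h.

V = 98.0 mol/h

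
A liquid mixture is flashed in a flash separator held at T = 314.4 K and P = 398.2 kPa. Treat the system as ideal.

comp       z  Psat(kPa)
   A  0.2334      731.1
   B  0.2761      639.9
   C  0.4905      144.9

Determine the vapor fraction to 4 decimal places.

Raoult's law: Kᵢ = Pᵢˢᵃᵗ/P = Pᵢˢᵃᵗ/398.2.
  K_A = 731.1/398.2 = 1.836012, K_B = 639.9/398.2 = 1.606981, K_C = 144.9/398.2 = 0.363887
Rachford–Rice: g(ψ) = Σ zᵢ(Kᵢ−1)/(1+ψ(Kᵢ−1)) = 0.
Check two-phase: ΣzᵢKᵢ = 1.0507 > 1 and Σzᵢ/Kᵢ = 1.6469 > 1, so g(0) = 0.0507 > 0 and g(1) = -0.6469 < 0.
Newton–Raphson from ψ = 0.5:
  ψ = 0.5000: g = -0.19136, g' = -0.5678 → ψ = 0.1630
  ψ = 0.1630: g = -0.02387, g' = -0.4576 → ψ = 0.1108
  ψ = 0.1108: g = -0.00007, g' = -0.4557 → ψ = 0.1107
Converged at ψ = 0.1107.

ψ = 0.1107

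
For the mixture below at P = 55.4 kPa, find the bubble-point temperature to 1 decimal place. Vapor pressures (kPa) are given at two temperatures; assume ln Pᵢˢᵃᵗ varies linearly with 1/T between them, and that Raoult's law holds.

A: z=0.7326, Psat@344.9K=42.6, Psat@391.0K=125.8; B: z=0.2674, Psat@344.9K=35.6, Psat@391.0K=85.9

T = 357.4 K

Bubble-point temperature: ΣzᵢPᵢˢᵃᵗ(T) = P. Interpolate ln Pᵢˢᵃᵗ = aᵢ + bᵢ/T.
  T = 344.9 K: ΣzᵢPᵢˢᵃᵗ = 40.73 kPa
  T = 391.0 K: ΣzᵢPᵢˢᵃᵗ = 115.13 kPa
  T = 367.9 K: ΣzᵢPᵢˢᵃᵗ = 70.60 kPa
  T = 356.4 K: ΣzᵢPᵢˢᵃᵗ = 54.09 kPa
  T = 362.1 K: ΣzᵢPᵢˢᵃᵗ = 61.85 kPa
  T = 359.2 K: ΣzᵢPᵢˢᵃᵗ = 57.80 kPa
Interpolating between 356.4 K and 359.2 K gives T ≈ 357.4 K.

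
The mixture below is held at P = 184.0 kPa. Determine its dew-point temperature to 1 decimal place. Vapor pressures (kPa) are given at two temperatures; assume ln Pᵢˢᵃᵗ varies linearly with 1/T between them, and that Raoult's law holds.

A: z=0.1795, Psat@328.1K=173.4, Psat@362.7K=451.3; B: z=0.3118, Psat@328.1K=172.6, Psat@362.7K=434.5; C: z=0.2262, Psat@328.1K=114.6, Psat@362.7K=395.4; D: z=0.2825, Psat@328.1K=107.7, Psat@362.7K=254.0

T = 338.4 K

Dew-point temperature: Σzᵢ·P/Pᵢˢᵃᵗ(T) = 1. Interpolate ln Pᵢˢᵃᵗ = aᵢ + bᵢ/T.
  T = 328.1 K: ΣzᵢP/Pᵢˢᵃᵗ = 1.3687
  T = 362.7 K: ΣzᵢP/Pᵢˢᵃᵗ = 0.5151
  T = 345.4 K: ΣzᵢP/Pᵢˢᵃᵗ = 0.8171
  T = 336.8 K: ΣzᵢP/Pᵢˢᵃᵗ = 1.0482
  T = 341.1 K: ΣzᵢP/Pᵢˢᵃᵗ = 0.9238
  T = 339.0 K: ΣzᵢP/Pᵢˢᵃᵗ = 0.9822
Interpolating between 336.8 K and 339.0 K gives T ≈ 338.4 K.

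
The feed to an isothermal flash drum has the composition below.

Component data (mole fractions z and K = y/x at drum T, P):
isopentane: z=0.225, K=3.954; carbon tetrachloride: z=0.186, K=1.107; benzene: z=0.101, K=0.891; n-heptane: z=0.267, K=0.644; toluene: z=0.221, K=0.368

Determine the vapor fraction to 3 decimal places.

Material balance + equilibrium reduce to Σ zᵢ(Kᵢ−1)/(1+ψ(Kᵢ−1)) = 0.
Feasibility: ΣzᵢKᵢ = 1.439, Σzᵢ/Kᵢ = 1.353 — both > 1, two phases present.
Newton iteration, ψ⁰ = 0.5:
  ψ = 0.500: g = -0.0443, g' = -0.562 → ψ = 0.421
  ψ = 0.421: g = 0.0015, g' = -0.604 → ψ = 0.424
Converged at ψ = 0.424.

ψ = 0.424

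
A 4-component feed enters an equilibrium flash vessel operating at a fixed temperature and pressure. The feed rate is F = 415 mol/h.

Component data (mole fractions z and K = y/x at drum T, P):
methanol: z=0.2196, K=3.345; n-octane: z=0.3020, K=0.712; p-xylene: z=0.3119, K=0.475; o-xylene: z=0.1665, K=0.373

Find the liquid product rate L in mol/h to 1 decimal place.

L = 354.1 mol/h

Material balance + equilibrium reduce to Σ zᵢ(Kᵢ−1)/(1+β(Kᵢ−1)) = 0.
g(0) = ΣzᵢKᵢ − 1 = 0.1598 and g(1) = 1 − Σzᵢ/Kᵢ = -0.5928, so a root lies in (0, 1).
Iterate (Newton) starting at β = 0.41:
  β = 0.4100: g = -0.18526, g' = -0.6043 → β = 0.1034
  β = 0.1034: g = 0.04002, g' = -0.9798 → β = 0.1443
  β = 0.1443: g = 0.00210, g' = -0.8813 → β = 0.1466
Converged at β = 0.1467.
Then V = β·F = 0.1467·415 = 60.9 mol/h and L = F − V = 354.1 mol/h.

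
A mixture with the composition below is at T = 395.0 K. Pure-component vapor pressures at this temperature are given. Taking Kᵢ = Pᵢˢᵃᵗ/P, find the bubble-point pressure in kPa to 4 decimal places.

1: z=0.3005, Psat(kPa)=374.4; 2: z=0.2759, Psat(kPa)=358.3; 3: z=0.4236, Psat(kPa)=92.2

Pbub = 250.4181 kPa

At the bubble point ψ → 0, so ΣzᵢKᵢ = 1 with Kᵢ = Pᵢˢᵃᵗ/P ⇒ P = ΣzᵢPᵢˢᵃᵗ.
P = 0.3005·374.4 + 0.2759·358.3 + 0.4236·92.2 = 250.4181 kPa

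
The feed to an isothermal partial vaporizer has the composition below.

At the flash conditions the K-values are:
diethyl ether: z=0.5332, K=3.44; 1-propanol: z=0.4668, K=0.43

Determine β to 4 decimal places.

β = 0.7441

Rachford–Rice: g(β) = Σ zᵢ(Kᵢ−1)/(1+β(Kᵢ−1)) = 0.
Check two-phase: ΣzᵢKᵢ = 2.0349 > 1 and Σzᵢ/Kᵢ = 1.2406 > 1, so g(0) = 1.0349 > 0 and g(1) = -0.2406 < 0.
Binary case is linear: z₁(K₁−1)(1+β(K₂−1)) + z₂(K₂−1)(1+β(K₁−1)) = 0
⇒ β = [z₁(K₁−1)+z₂(K₂−1)] / [−(K₁−1)(K₂−1)] = 1.03493/1.39080 = 0.7441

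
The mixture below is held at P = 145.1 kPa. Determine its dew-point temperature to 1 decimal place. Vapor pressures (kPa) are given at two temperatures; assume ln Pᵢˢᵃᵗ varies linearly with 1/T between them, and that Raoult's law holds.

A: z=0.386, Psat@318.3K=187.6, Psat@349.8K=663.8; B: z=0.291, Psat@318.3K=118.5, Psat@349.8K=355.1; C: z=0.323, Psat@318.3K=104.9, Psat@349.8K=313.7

Dew-point temperature: Σzᵢ·P/Pᵢˢᵃᵗ(T) = 1. Interpolate ln Pᵢˢᵃᵗ = aᵢ + bᵢ/T.
  T = 318.3 K: ΣzᵢP/Pᵢˢᵃᵗ = 1.1017
  T = 349.8 K: ΣzᵢP/Pᵢˢᵃᵗ = 0.3527
  T = 334.1 K: ΣzᵢP/Pᵢˢᵃᵗ = 0.6053
  T = 326.2 K: ΣzᵢP/Pᵢˢᵃᵗ = 0.8106
  T = 322.2 K: ΣzᵢP/Pᵢˢᵃᵗ = 0.9450
  T = 320.2 K: ΣzᵢP/Pᵢˢᵃᵗ = 1.0218
  T = 321.2 K: ΣzᵢP/Pᵢˢᵃᵗ = 0.9825
  T = 320.7 K: ΣzᵢP/Pᵢˢᵃᵗ = 1.0020
  T = 320.9 K: ΣzᵢP/Pᵢˢᵃᵗ = 0.9941
  T = 320.8 K: ΣzᵢP/Pᵢˢᵃᵗ = 0.9980
Continuing to bisect between 320.7 K and 320.8 K converges to T = 320.7 K.

T = 320.7 K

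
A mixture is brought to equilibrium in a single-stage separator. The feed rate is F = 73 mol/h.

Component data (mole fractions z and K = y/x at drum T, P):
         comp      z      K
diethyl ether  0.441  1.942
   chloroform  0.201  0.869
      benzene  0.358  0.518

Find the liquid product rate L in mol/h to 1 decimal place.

L = 30.5 mol/h

Rachford–Rice: g(ψ) = Σ zᵢ(Kᵢ−1)/(1+ψ(Kᵢ−1)) = 0.
g(0) = ΣzᵢKᵢ − 1 = 0.217 and g(1) = 1 − Σzᵢ/Kᵢ = -0.150, so a root lies in (0, 1).
Newton–Raphson from ψ = 0.68:
  ψ = 0.680: g = -0.0324, g' = -0.334 → ψ = 0.583
  ψ = 0.583: g = -0.0003, g' = -0.328 → ψ = 0.582
Converged at ψ = 0.582.
Then V = ψ·F = 0.5819·73 = 42.5 mol/h and L = F − V = 30.5 mol/h.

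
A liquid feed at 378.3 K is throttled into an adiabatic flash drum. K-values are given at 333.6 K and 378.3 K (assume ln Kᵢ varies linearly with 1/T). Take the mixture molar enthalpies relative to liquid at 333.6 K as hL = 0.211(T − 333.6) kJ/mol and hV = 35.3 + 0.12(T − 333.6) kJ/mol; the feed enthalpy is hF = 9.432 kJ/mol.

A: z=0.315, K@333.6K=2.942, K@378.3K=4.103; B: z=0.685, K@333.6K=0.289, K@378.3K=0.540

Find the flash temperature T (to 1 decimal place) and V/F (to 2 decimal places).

Adiabatic flash: solve Rachford–Rice at each trial T, then check hF = ψ·hV(T) + (1−ψ)·hL(T).
  T = 333.6 K: K = (2.942, 0.289), RR gives ψ = 0.090, H_out = 3.188 kJ/mol
  T = 378.3 K: K = (4.103, 0.540), RR gives ψ = 0.464, H_out = 23.924 kJ/mol
  T = 356.0 K: K = (3.512, 0.403), RR gives ψ = 0.255, H_out = 13.211 kJ/mol
  T = 344.8 K: K = (3.224, 0.343), RR gives ψ = 0.172, H_out = 8.244 kJ/mol
  T = 350.4 K: K = (3.367, 0.372), RR gives ψ = 0.213, H_out = 10.723 kJ/mol
  T = 347.6 K: K = (3.295, 0.358), RR gives ψ = 0.192, H_out = 9.485 kJ/mol
  T = 346.2 K: K = (3.259, 0.350), RR gives ψ = 0.182, H_out = 8.865 kJ/mol
Linear interpolation between T = 346.2 (H_out = 8.865) and T = 347.6 (H_out = 9.485) on hF = 9.432 gives T ≈ 347.5 K, at which ψ = 0.19.

T = 347.5 K, V/F = 0.19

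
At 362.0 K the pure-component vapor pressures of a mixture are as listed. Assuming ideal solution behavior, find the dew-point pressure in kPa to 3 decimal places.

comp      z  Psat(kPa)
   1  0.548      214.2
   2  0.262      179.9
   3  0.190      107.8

At the dew point ψ → 1, so Σzᵢ/Kᵢ = 1 with Kᵢ = Pᵢˢᵃᵗ/P ⇒ 1/P = Σzᵢ/Pᵢˢᵃᵗ.
1/P = 0.548/214.2 + 0.262/179.9 + 0.190/107.8 = 0.005777 ⇒ P = 173.093 kPa

Pdew = 173.093 kPa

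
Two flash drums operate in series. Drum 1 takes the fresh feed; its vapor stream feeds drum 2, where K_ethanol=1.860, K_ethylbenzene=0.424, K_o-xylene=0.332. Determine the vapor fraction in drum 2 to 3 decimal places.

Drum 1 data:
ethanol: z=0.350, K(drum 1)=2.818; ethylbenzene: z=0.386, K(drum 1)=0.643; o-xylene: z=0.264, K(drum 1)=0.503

V/F (drum 2) = 0.309

Drum 1:
Material balance + equilibrium reduce to Σ zᵢ(Kᵢ−1)/(1+ψ₁(Kᵢ−1)) = 0.
g(0) = ΣzᵢKᵢ − 1 = 0.367 and g(1) = 1 − Σzᵢ/Kᵢ = -0.249, so a root lies in (0, 1).
Newton iteration, ψ₁⁰ = 0.39:
  ψ₁ = 0.390: g = 0.0495, g' = -0.563 → ψ₁ = 0.478
  ψ₁ = 0.478: g = 0.0023, g' = -0.515 → ψ₁ = 0.482
Converged at ψ₁ = 0.482.
Drum-1 compositions:
  ethanol: x = 0.186, y = 0.526
  ethylbenzene: x = 0.466, y = 0.300
  o-xylene: x = 0.347, y = 0.175
Drum-2 feed = drum-1 vapor: z₂ = (0.5255, 0.2998, 0.1747).
Drum 2:
Material balance + equilibrium reduce to Σ zᵢ(Kᵢ−1)/(1+ψ₂(Kᵢ−1)) = 0.
Check two-phase: ΣzᵢKᵢ = 1.163 > 1 and Σzᵢ/Kᵢ = 1.516 > 1, so g(0) = 0.163 > 0 and g(1) = -0.516 < 0.
Iterate (Newton) starting at ψ₂ = 0.5:
  ψ₂ = 0.500: g = -0.1017, g' = -0.562 → ψ₂ = 0.319
  ψ₂ = 0.319: g = -0.0052, g' = -0.515 → ψ₂ = 0.309
Converged at ψ₂ = 0.309.
  ethanol: x = 0.415, y = 0.772
  ethylbenzene: x = 0.365, y = 0.155
  o-xylene: x = 0.220, y = 0.073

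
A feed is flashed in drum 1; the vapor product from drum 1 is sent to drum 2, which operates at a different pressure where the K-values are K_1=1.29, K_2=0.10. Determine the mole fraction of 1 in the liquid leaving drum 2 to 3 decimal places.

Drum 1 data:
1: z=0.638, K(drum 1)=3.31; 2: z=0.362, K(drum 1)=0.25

Drum 1:
Let ψ₁ = V/F and solve Σ zᵢ(Kᵢ−1)/(1+ψ₁(Kᵢ−1)) = 0.
Check two-phase: ΣzᵢKᵢ = 2.202 > 1 and Σzᵢ/Kᵢ = 1.641 > 1, so g(0) = 1.202 > 0 and g(1) = -0.641 < 0.
Binary case is linear: z₁(K₁−1)(1+ψ₁(K₂−1)) + z₂(K₂−1)(1+ψ₁(K₁−1)) = 0
⇒ ψ₁ = [z₁(K₁−1)+z₂(K₂−1)] / [−(K₁−1)(K₂−1)] = 1.2023/1.7325 = 0.694
Drum-1 compositions:
  1: x = 0.245, y = 0.811
  2: x = 0.755, y = 0.189
Drum-2 feed = drum-1 vapor: z₂ = (0.8113, 0.1887).
Drum 2:
Material balance + equilibrium reduce to Σ zᵢ(Kᵢ−1)/(1+ψ₂(Kᵢ−1)) = 0.
Check two-phase: ΣzᵢKᵢ = 1.065 > 1 and Σzᵢ/Kᵢ = 2.516 > 1, so g(0) = 0.065 > 0 and g(1) = -1.516 < 0.
Newton iteration, ψ₂⁰ = 0.5:
  ψ₂ = 0.500: g = -0.1033, g' = -0.557 → ψ₂ = 0.315
  ψ₂ = 0.315: g = -0.0213, g' = -0.355 → ψ₂ = 0.254
  ψ₂ = 0.254: g = -0.0012, g' = -0.316 → ψ₂ = 0.251
Converged at ψ₂ = 0.251.
  1: x = 0.756, y = 0.976
  2: x = 0.244, y = 0.024

x_1 (drum 2) = 0.756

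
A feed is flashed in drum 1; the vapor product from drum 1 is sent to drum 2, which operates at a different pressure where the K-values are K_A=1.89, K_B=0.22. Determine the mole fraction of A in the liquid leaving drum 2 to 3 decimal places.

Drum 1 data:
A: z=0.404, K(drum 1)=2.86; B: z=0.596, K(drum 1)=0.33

Drum 1:
Let ψ₁ = V/F and solve Σ zᵢ(Kᵢ−1)/(1+ψ₁(Kᵢ−1)) = 0.
g(0) = ΣzᵢKᵢ − 1 = 0.352 and g(1) = 1 − Σzᵢ/Kᵢ = -0.947, so a root lies in (0, 1).
Binary case is linear: z₁(K₁−1)(1+ψ₁(K₂−1)) + z₂(K₂−1)(1+ψ₁(K₁−1)) = 0
⇒ ψ₁ = [z₁(K₁−1)+z₂(K₂−1)] / [−(K₁−1)(K₂−1)] = 0.3521/1.2462 = 0.283
Drum-1 compositions:
  A: x = 0.265, y = 0.757
  B: x = 0.735, y = 0.243
Drum-2 feed = drum-1 vapor: z₂ = (0.7574, 0.2426).
Drum 2:
Material balance + equilibrium reduce to Σ zᵢ(Kᵢ−1)/(1+ψ₂(Kᵢ−1)) = 0.
g(0) = ΣzᵢKᵢ − 1 = 0.485 and g(1) = 1 − Σzᵢ/Kᵢ = -0.504, so a root lies in (0, 1).
Binary case is linear: z₁(K₁−1)(1+ψ₂(K₂−1)) + z₂(K₂−1)(1+ψ₂(K₁−1)) = 0
⇒ ψ₂ = [z₁(K₁−1)+z₂(K₂−1)] / [−(K₁−1)(K₂−1)] = 0.4848/0.6942 = 0.698
  A: x = 0.467, y = 0.883
  B: x = 0.533, y = 0.117

x_A (drum 2) = 0.467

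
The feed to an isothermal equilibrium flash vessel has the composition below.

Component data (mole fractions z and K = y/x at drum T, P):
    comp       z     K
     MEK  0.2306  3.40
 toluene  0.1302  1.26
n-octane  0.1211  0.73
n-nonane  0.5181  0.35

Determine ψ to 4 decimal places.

ψ = 0.1832

Material balance + equilibrium reduce to Σ zᵢ(Kᵢ−1)/(1+ψ(Kᵢ−1)) = 0.
Feasibility: ΣzᵢKᵢ = 1.2178, Σzᵢ/Kᵢ = 1.8173 — both > 1, two phases present.
Newton–Raphson from ψ = 0.62:
  ψ = 0.6200: g = -0.35177, g' = -0.8480 → ψ = 0.2052
  ψ = 0.2052: g = -0.02024, g' = -0.9056 → ψ = 0.1828
  ψ = 0.1828: g = 0.00039, g' = -0.9413 → ψ = 0.1832
Converged at ψ = 0.1832.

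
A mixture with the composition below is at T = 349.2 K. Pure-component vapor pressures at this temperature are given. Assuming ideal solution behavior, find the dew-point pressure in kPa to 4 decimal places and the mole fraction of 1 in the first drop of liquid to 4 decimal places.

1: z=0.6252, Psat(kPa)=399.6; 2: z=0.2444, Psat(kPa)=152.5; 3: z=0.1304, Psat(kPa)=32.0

At the dew point ψ → 1, so Σzᵢ/Kᵢ = 1 with Kᵢ = Pᵢˢᵃᵗ/P ⇒ 1/P = Σzᵢ/Pᵢˢᵃᵗ.
1/P = 0.6252/399.6 + 0.2444/152.5 + 0.1304/32.0 = 0.0072422 ⇒ P = 138.0798 kPa
xᵢ = zᵢP/Pᵢˢᵃᵗ ⇒ x_1 = 0.6252·138.0798/399.6 = 0.2160

Pdew = 138.0798 kPa, x_1 = 0.2160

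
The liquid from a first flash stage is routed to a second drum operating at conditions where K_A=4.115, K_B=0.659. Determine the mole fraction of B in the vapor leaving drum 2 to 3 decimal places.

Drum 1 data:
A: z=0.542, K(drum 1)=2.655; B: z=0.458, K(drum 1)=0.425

y_B (drum 2) = 0.594

Drum 1:
Rachford–Rice: g(ψ₁) = Σ zᵢ(Kᵢ−1)/(1+ψ₁(Kᵢ−1)) = 0.
Feasibility: ΣzᵢKᵢ = 1.634, Σzᵢ/Kᵢ = 1.282 — both > 1, two phases present.
Iterate (Newton) starting at ψ₁ = 0.5:
  ψ₁ = 0.500: g = 0.1212, g' = -0.743 → ψ₁ = 0.663
  ψ₁ = 0.663: g = 0.0020, g' = -0.733 → ψ₁ = 0.666
Converged at ψ₁ = 0.666.
Drum-1 compositions:
  A: x = 0.258, y = 0.685
  B: x = 0.742, y = 0.315
Drum-2 feed = drum-1 liquid: z₂ = (0.2578, 0.7422).
Drum 2:
Rachford–Rice: g(ψ₂) = Σ zᵢ(Kᵢ−1)/(1+ψ₂(Kᵢ−1)) = 0.
g(0) = ΣzᵢKᵢ − 1 = 0.550 and g(1) = 1 − Σzᵢ/Kᵢ = -0.189, so a root lies in (0, 1).
Iterate (Newton) starting at ψ₂ = 0.5:
  ψ₂ = 0.500: g = 0.0090, g' = -0.508 → ψ₂ = 0.518
Converged at ψ₂ = 0.518.
  A: x = 0.099, y = 0.406
  B: x = 0.901, y = 0.594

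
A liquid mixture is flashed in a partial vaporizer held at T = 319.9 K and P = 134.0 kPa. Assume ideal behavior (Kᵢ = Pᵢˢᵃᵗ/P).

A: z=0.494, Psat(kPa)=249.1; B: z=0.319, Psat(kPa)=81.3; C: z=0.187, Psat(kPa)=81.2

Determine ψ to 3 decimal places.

Raoult's law: Kᵢ = Pᵢˢᵃᵗ/P = Pᵢˢᵃᵗ/134.0.
  K_A = 249.1/134.0 = 1.85896, K_B = 81.3/134.0 = 0.60672, K_C = 81.2/134.0 = 0.60597
Let ψ = V/F and solve Σ zᵢ(Kᵢ−1)/(1+ψ(Kᵢ−1)) = 0.
Feasibility: ΣzᵢKᵢ = 1.225, Σzᵢ/Kᵢ = 1.100 — both > 1, two phases present.
Newton iteration, ψ⁰ = 0.49:
  ψ = 0.490: g = 0.0519, g' = -0.301 → ψ = 0.663
  ψ = 0.663: g = 0.0010, g' = -0.291 → ψ = 0.666
Converged at ψ = 0.666.

ψ = 0.666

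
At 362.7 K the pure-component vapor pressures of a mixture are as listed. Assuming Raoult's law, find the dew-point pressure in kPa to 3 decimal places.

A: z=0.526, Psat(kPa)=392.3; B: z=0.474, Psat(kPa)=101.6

At the dew point ψ → 1, so Σzᵢ/Kᵢ = 1 with Kᵢ = Pᵢˢᵃᵗ/P ⇒ 1/P = Σzᵢ/Pᵢˢᵃᵗ.
1/P = 0.526/392.3 + 0.474/101.6 = 0.006006 ⇒ P = 166.496 kPa

Pdew = 166.496 kPa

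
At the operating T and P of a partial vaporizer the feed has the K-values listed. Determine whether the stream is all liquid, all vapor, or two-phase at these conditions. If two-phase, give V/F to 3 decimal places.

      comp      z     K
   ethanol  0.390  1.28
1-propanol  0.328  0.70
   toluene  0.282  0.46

all liquid

ΣzᵢKᵢ = 0.859; Σzᵢ/Kᵢ = 1.386.
Since ΣzᵢKᵢ < 1 the mixture is below its bubble point — single liquid phase.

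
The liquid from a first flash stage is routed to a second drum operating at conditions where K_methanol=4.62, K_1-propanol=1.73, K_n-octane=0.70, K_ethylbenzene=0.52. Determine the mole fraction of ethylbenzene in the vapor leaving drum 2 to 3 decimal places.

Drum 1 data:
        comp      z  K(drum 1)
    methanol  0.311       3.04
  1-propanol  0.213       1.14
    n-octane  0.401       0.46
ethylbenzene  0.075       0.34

y_ethylbenzene (drum 2) = 0.081

Drum 1:
Rachford–Rice: g(ψ₁) = Σ zᵢ(Kᵢ−1)/(1+ψ₁(Kᵢ−1)) = 0.
Check two-phase: ΣzᵢKᵢ = 1.398 > 1 and Σzᵢ/Kᵢ = 1.381 > 1, so g(0) = 0.398 > 0 and g(1) = -0.381 < 0.
Newton iteration, ψ₁⁰ = 0.37:
  ψ₁ = 0.370: g = 0.0538, g' = -0.664 → ψ₁ = 0.451
  ψ₁ = 0.451: g = 0.0017, g' = -0.625 → ψ₁ = 0.454
Converged at ψ₁ = 0.454.
Drum-1 compositions:
  methanol: x = 0.161, y = 0.491
  1-propanol: x = 0.200, y = 0.228
  n-octane: x = 0.531, y = 0.244
  ethylbenzene: x = 0.107, y = 0.036
Drum-2 feed = drum-1 liquid: z₂ = (0.1615, 0.2003, 0.5312, 0.1071).
Drum 2:
Iterate (Newton) starting at ψ₂ = 0.48:
  ψ₂ = 0.480: g = 0.0689, g' = -0.448 → ψ₂ = 0.634
  ψ₂ = 0.634: g = 0.0068, g' = -0.369 → ψ₂ = 0.652
Converged at ψ₂ = 0.652.
  methanol: x = 0.048, y = 0.222
  1-propanol: x = 0.136, y = 0.235
  n-octane: x = 0.660, y = 0.462
  ethylbenzene: x = 0.156, y = 0.081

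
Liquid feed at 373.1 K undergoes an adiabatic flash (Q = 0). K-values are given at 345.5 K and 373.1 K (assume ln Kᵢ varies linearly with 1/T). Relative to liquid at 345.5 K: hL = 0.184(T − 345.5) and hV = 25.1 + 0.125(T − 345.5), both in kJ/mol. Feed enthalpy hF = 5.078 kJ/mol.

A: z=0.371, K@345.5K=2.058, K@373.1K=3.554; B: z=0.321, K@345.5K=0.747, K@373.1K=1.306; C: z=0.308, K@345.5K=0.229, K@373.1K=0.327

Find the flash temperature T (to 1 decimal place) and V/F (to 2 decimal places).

Adiabatic flash: solve Rachford–Rice at each trial T, then check hF = ψ·hV(T) + (1−ψ)·hL(T).
  T = 345.5 K: K = (2.058, 0.747, 0.229), RR gives ψ = 0.125, H_out = 3.138 kJ/mol
  T = 373.1 K: K = (3.554, 1.306, 0.327), RR gives ψ = 0.734, H_out = 22.312 kJ/mol
  T = 359.3 K: K = (2.733, 0.998, 0.276), RR gives ψ = 0.492, H_out = 14.481 kJ/mol
  T = 352.4 K: K = (2.378, 0.866, 0.252), RR gives ψ = 0.331, H_out = 9.433 kJ/mol
  T = 348.9 K: K = (2.212, 0.804, 0.240), RR gives ψ = 0.233, H_out = 6.435 kJ/mol
  T = 347.2 K: K = (2.134, 0.775, 0.234), RR gives ψ = 0.181, H_out = 4.840 kJ/mol
  T = 348.0 K: K = (2.170, 0.789, 0.237), RR gives ψ = 0.206, H_out = 5.603 kJ/mol
Linear interpolation between T = 347.2 (H_out = 4.840) and T = 348.0 (H_out = 5.603) on hF = 5.078 gives T ≈ 347.4 K, at which ψ = 0.19.

T = 347.4 K, V/F = 0.19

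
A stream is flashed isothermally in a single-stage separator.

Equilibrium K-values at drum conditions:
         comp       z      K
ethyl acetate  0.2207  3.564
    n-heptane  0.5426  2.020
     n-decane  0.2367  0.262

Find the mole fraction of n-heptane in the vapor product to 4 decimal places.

y_n-heptane = 0.5856

Material balance + equilibrium reduce to Σ zᵢ(Kᵢ−1)/(1+β(Kᵢ−1)) = 0.
Check two-phase: ΣzᵢKᵢ = 1.9446 > 1 and Σzᵢ/Kᵢ = 1.2340 > 1, so g(0) = 0.9446 > 0 and g(1) = -0.2340 < 0.
Iterate (Newton) starting at β = 0.6:
  β = 0.6000: g = 0.25275, g' = -0.8576 → β = 0.8947
  β = 0.8947: g = -0.05306, g' = -1.4052 → β = 0.8569
  β = 0.8569: g = -0.00293, g' = -1.2568 → β = 0.8546
Converged at β = 0.8546.
Compositions from xᵢ = zᵢ/(1+β(Kᵢ−1)), yᵢ = Kᵢxᵢ:
  ethyl acetate: x = 0.0692, y = 0.2465
  n-heptane: x = 0.2899, y = 0.5856
  n-decane: x = 0.6409, y = 0.1679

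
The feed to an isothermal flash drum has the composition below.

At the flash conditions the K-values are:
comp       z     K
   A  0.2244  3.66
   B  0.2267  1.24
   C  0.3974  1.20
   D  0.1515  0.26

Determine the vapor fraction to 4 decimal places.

ψ = 0.8421

Let ψ = V/F and solve Σ zᵢ(Kᵢ−1)/(1+ψ(Kᵢ−1)) = 0.
Check two-phase: ΣzᵢKᵢ = 1.6187 > 1 and Σzᵢ/Kᵢ = 1.1580 > 1, so g(0) = 0.6187 > 0 and g(1) = -0.1580 < 0.
Newton iteration, ψ⁰ = 0.45:
  ψ = 0.4500: g = 0.22563, g' = -0.5394 → ψ = 0.8683
  ψ = 0.8683: g = -0.02051, g' = -0.8146 → ψ = 0.8431
  ψ = 0.8431: g = -0.00073, g' = -0.7581 → ψ = 0.8421
Converged at ψ = 0.8421.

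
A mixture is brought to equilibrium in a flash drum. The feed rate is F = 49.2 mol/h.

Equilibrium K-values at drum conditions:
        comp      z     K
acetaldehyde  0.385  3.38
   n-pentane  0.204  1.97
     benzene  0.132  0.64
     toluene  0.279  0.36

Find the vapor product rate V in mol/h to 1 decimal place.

Material balance + equilibrium reduce to Σ zᵢ(Kᵢ−1)/(1+V/F(Kᵢ−1)) = 0.
Feasibility: ΣzᵢKᵢ = 1.888, Σzᵢ/Kᵢ = 1.199 — both > 1, two phases present.
Iterate (Newton) starting at V/F = 0.38:
  V/F = 0.380: g = 0.3347, g' = -0.926 → V/F = 0.741
  V/F = 0.741: g = 0.0420, g' = -0.796 → V/F = 0.794
  V/F = 0.794: g = -0.0008, g' = -0.828 → V/F = 0.793
Converged at V/F = 0.793.
Then V = V/F·F = 0.7931·49.2 = 39.0 mol/h and L = F − V = 10.2 mol/h.

V = 39.0 mol/h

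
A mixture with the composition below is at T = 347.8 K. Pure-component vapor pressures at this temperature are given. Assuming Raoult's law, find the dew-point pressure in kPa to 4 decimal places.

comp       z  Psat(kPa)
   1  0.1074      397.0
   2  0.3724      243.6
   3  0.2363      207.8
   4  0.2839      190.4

At the dew point ψ → 1, so Σzᵢ/Kᵢ = 1 with Kᵢ = Pᵢˢᵃᵗ/P ⇒ 1/P = Σzᵢ/Pᵢˢᵃᵗ.
1/P = 0.1074/397.0 + 0.3724/243.6 + 0.2363/207.8 + 0.2839/190.4 = 0.0044275 ⇒ P = 225.8618 kPa

Pdew = 225.8618 kPa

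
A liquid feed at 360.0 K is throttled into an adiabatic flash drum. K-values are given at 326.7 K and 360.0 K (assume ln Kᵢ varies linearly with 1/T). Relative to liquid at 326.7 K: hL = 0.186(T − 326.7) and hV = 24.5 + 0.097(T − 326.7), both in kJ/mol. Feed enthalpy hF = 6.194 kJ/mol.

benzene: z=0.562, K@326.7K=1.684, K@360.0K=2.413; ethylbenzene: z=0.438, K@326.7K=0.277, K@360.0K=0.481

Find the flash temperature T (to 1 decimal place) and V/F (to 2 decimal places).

Adiabatic flash: solve Rachford–Rice at each trial T, then check hF = ψ·hV(T) + (1−ψ)·hL(T).
  T = 326.7 K: K = (1.684, 0.277), RR gives ψ = 0.137, H_out = 3.356 kJ/mol
  T = 360.0 K: K = (2.413, 0.481), RR gives ψ = 0.773, H_out = 22.839 kJ/mol
  T = 343.4 K: K = (2.035, 0.370), RR gives ψ = 0.469, H_out = 13.900 kJ/mol
  T = 335.0 K: K = (1.854, 0.321), RR gives ψ = 0.315, H_out = 9.032 kJ/mol
  T = 330.9 K: K = (1.769, 0.299), RR gives ψ = 0.232, H_out = 6.380 kJ/mol
  T = 328.8 K: K = (1.726, 0.288), RR gives ψ = 0.186, H_out = 4.914 kJ/mol
Linear interpolation between T = 328.8 (H_out = 4.914) and T = 330.9 (H_out = 6.380) on hF = 6.194 gives T ≈ 330.6 K, at which ψ = 0.23.

T = 330.6 K, V/F = 0.23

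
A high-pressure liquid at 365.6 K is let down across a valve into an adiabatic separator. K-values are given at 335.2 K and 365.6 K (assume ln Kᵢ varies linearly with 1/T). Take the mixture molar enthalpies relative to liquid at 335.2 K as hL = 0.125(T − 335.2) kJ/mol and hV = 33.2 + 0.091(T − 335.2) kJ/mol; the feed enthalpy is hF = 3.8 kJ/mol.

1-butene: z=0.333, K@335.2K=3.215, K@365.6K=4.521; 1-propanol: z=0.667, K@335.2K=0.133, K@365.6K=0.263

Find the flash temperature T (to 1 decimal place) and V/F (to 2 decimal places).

Adiabatic flash: solve Rachford–Rice at each trial T, then check hF = ψ·hV(T) + (1−ψ)·hL(T).
  T = 335.2 K: K = (3.215, 0.133), RR gives ψ = 0.083, H_out = 2.754 kJ/mol
  T = 365.6 K: K = (4.521, 0.263), RR gives ψ = 0.262, H_out = 12.240 kJ/mol
  T = 350.4 K: K = (3.841, 0.190), RR gives ψ = 0.176, H_out = 7.659 kJ/mol
  T = 342.8 K: K = (3.521, 0.160), RR gives ψ = 0.132, H_out = 5.286 kJ/mol
  T = 339.0 K: K = (3.366, 0.146), RR gives ψ = 0.108, H_out = 4.045 kJ/mol
  T = 337.1 K: K = (3.290, 0.139), RR gives ψ = 0.096, H_out = 3.407 kJ/mol
Linear interpolation between T = 337.1 (H_out = 3.407) and T = 339.0 (H_out = 4.045) on hF = 3.8 gives T ≈ 338.3 K, at which ψ = 0.10.

T = 338.3 K, V/F = 0.10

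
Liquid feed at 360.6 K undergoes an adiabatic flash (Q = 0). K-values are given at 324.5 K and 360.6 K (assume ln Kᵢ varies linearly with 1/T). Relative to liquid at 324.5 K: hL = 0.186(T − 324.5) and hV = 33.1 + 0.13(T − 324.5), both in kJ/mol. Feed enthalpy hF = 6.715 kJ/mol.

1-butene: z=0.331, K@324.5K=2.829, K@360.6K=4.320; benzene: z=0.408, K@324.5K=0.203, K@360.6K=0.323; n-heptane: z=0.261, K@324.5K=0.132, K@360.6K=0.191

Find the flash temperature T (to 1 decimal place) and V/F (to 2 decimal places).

T = 337.7 K, V/F = 0.13

Adiabatic flash: solve Rachford–Rice at each trial T, then check hF = ψ·hV(T) + (1−ψ)·hL(T).
  T = 324.5 K: K = (2.829, 0.203, 0.132), RR gives ψ = 0.036, H_out = 1.177 kJ/mol
  T = 360.6 K: K = (4.320, 0.323, 0.191), RR gives ψ = 0.252, H_out = 14.548 kJ/mol
  T = 342.6 K: K = (3.537, 0.259, 0.160), RR gives ψ = 0.161, H_out = 8.528 kJ/mol
  T = 333.6 K: K = (3.175, 0.230, 0.146), RR gives ψ = 0.105, H_out = 5.106 kJ/mol
  T = 338.1 K: K = (3.354, 0.245, 0.153), RR gives ψ = 0.134, H_out = 6.863 kJ/mol
  T = 335.9 K: K = (3.266, 0.238, 0.150), RR gives ψ = 0.120, H_out = 6.017 kJ/mol
Linear interpolation between T = 335.9 (H_out = 6.017) and T = 338.1 (H_out = 6.863) on hF = 6.715 gives T ≈ 337.7 K, at which ψ = 0.13.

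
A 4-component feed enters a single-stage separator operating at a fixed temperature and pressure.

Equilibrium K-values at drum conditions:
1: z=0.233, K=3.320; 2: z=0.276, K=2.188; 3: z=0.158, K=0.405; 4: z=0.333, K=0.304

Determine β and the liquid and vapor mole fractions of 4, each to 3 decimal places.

Newton–Raphson from β = 0.5:
  β = 0.500: g = -0.0333, g' = -0.915 → β = 0.464
  β = 0.464: g = -0.0001, g' = -0.911 → β = 0.463
Converged at β = 0.463.
Compositions from xᵢ = zᵢ/(1+β(Kᵢ−1)), yᵢ = Kᵢxᵢ:
  1: x = 0.112, y = 0.373
  2: x = 0.178, y = 0.389
  3: x = 0.218, y = 0.088
  4: x = 0.492, y = 0.149

β = 0.463, x_4 = 0.492, y_4 = 0.149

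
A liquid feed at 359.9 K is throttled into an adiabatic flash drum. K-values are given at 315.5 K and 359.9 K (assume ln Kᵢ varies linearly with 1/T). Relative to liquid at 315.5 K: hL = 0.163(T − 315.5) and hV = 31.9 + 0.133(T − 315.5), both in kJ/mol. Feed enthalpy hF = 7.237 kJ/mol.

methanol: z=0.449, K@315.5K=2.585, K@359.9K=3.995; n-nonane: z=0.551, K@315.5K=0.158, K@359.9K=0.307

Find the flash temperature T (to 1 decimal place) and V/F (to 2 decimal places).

T = 318.7 K, V/F = 0.21

Adiabatic flash: solve Rachford–Rice at each trial T, then check hF = ψ·hV(T) + (1−ψ)·hL(T).
  T = 315.5 K: K = (2.585, 0.158), RR gives ψ = 0.186, H_out = 5.921 kJ/mol
  T = 359.9 K: K = (3.995, 0.307), RR gives ψ = 0.464, H_out = 21.419 kJ/mol
  T = 337.7 K: K = (3.260, 0.225), RR gives ψ = 0.336, H_out = 14.101 kJ/mol
  T = 326.6 K: K = (2.914, 0.190), RR gives ψ = 0.266, H_out = 10.216 kJ/mol
  T = 321.1 K: K = (2.749, 0.174), RR gives ψ = 0.228, H_out = 8.156 kJ/mol
  T = 318.3 K: K = (2.666, 0.166), RR gives ψ = 0.208, H_out = 7.059 kJ/mol
  T = 319.7 K: K = (2.708, 0.170), RR gives ψ = 0.218, H_out = 7.612 kJ/mol
  T = 319.0 K: K = (2.687, 0.168), RR gives ψ = 0.213, H_out = 7.337 kJ/mol
Linear interpolation between T = 318.3 (H_out = 7.059) and T = 319.0 (H_out = 7.337) on hF = 7.237 gives T ≈ 318.7 K, at which ψ = 0.21.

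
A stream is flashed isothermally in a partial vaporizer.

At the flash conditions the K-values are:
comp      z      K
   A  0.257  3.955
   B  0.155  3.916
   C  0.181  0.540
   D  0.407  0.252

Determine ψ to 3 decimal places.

Material balance + equilibrium reduce to Σ zᵢ(Kᵢ−1)/(1+ψ(Kᵢ−1)) = 0.
g(0) = ΣzᵢKᵢ − 1 = 0.824 and g(1) = 1 − Σzᵢ/Kᵢ = -1.055, so a root lies in (0, 1).
Newton iteration, ψ⁰ = 0.31:
  ψ = 0.310: g = 0.1403, g' = -1.413 → ψ = 0.409
  ψ = 0.409: g = 0.0084, g' = -1.265 → ψ = 0.416
Converged at ψ = 0.416.

ψ = 0.416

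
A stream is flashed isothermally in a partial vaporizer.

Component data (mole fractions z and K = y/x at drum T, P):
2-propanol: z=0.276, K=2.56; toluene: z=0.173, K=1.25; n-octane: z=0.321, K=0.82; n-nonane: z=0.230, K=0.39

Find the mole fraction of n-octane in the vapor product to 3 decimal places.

Newton iteration, V/F⁰ = 0.7:
  V/F = 0.700: g = -0.0683, g' = -0.436 → V/F = 0.543
  V/F = 0.543: g = -0.0027, g' = -0.409 → V/F = 0.537
Converged at V/F = 0.537.
Compositions from xᵢ = zᵢ/(1+V/F(Kᵢ−1)), yᵢ = Kᵢxᵢ:
  2-propanol: x = 0.150, y = 0.385
  toluene: x = 0.153, y = 0.191
  n-octane: x = 0.355, y = 0.291
  n-nonane: x = 0.342, y = 0.133

y_n-octane = 0.291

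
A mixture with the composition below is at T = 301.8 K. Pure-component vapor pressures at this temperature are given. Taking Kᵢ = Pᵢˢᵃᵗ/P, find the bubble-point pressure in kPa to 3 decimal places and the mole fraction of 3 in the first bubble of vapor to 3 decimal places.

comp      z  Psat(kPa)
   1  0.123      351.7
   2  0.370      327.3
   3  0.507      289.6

Pbub = 311.187 kPa, y_3 = 0.472

At the bubble point ψ → 0, so ΣzᵢKᵢ = 1 with Kᵢ = Pᵢˢᵃᵗ/P ⇒ P = ΣzᵢPᵢˢᵃᵗ.
P = 0.123·351.7 + 0.370·327.3 + 0.507·289.6 = 311.187 kPa
yᵢ = zᵢPᵢˢᵃᵗ/P ⇒ y_3 = 0.507·289.6/311.187 = 0.472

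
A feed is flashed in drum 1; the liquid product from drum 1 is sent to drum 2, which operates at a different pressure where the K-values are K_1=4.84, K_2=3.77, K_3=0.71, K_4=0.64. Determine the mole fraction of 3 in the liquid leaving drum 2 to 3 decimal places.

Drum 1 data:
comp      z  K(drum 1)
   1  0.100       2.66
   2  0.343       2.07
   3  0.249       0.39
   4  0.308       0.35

x_3 (drum 2) = 0.382

Drum 1:
Rachford–Rice: g(ψ₁) = Σ zᵢ(Kᵢ−1)/(1+ψ₁(Kᵢ−1)) = 0.
g(0) = ΣzᵢKᵢ − 1 = 0.181 and g(1) = 1 − Σzᵢ/Kᵢ = -0.722, so a root lies in (0, 1).
Newton–Raphson from ψ₁ = 0.37:
  ψ₁ = 0.370: g = -0.0940, g' = -0.687 → ψ₁ = 0.233
  ψ₁ = 0.233: g = 0.0003, g' = -0.701 → ψ₁ = 0.234
Converged at ψ₁ = 0.234.
Drum-1 compositions:
  1: x = 0.072, y = 0.192
  2: x = 0.274, y = 0.568
  3: x = 0.290, y = 0.113
  4: x = 0.363, y = 0.127
Drum-2 feed = drum-1 liquid: z₂ = (0.0720, 0.2744, 0.2904, 0.3632).
Drum 2:
Let ψ₂ = V/F and solve Σ zᵢ(Kᵢ−1)/(1+ψ₂(Kᵢ−1)) = 0.
Feasibility: ΣzᵢKᵢ = 1.822, Σzᵢ/Kᵢ = 1.064 — both > 1, two phases present.
Newton iteration, ψ₂⁰ = 0.45:
  ψ₂ = 0.450: g = 0.1869, g' = -0.659 → ψ₂ = 0.733
  ψ₂ = 0.733: g = 0.0386, g' = -0.428 → ψ₂ = 0.824
  ψ₂ = 0.824: g = 0.0016, g' = -0.394 → ψ₂ = 0.828
Converged at ψ₂ = 0.828.
  1: x = 0.017, y = 0.083
  2: x = 0.083, y = 0.314
  3: x = 0.382, y = 0.271
  4: x = 0.517, y = 0.331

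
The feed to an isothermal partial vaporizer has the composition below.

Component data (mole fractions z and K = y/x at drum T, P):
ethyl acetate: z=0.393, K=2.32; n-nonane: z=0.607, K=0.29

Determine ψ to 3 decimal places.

ψ = 0.094

Rachford–Rice: g(ψ) = Σ zᵢ(Kᵢ−1)/(1+ψ(Kᵢ−1)) = 0.
Feasibility: ΣzᵢKᵢ = 1.088, Σzᵢ/Kᵢ = 2.263 — both > 1, two phases present.
Binary case is linear: z₁(K₁−1)(1+ψ(K₂−1)) + z₂(K₂−1)(1+ψ(K₁−1)) = 0
⇒ ψ = [z₁(K₁−1)+z₂(K₂−1)] / [−(K₁−1)(K₂−1)] = 0.0878/0.9372 = 0.094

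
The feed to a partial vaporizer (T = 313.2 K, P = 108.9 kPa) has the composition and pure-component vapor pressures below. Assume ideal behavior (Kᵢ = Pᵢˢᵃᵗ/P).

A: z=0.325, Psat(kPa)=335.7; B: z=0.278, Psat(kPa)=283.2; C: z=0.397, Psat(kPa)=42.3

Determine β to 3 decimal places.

Raoult's law: Kᵢ = Pᵢˢᵃᵗ/P = Pᵢˢᵃᵗ/108.9.
  K_A = 335.7/108.9 = 3.08264, K_B = 283.2/108.9 = 2.60055, K_C = 42.3/108.9 = 0.38843
Rachford–Rice: g(β) = Σ zᵢ(Kᵢ−1)/(1+β(Kᵢ−1)) = 0.
Check two-phase: ΣzᵢKᵢ = 1.879 > 1 and Σzᵢ/Kᵢ = 1.234 > 1, so g(0) = 0.879 > 0 and g(1) = -0.234 < 0.
Iterate (Newton) starting at β = 0.34:
  β = 0.340: g = 0.3779, g' = -1.019 → β = 0.711
  β = 0.711: g = 0.0514, g' = -0.850 → β = 0.771
  β = 0.771: g = -0.0009, g' = -0.882 → β = 0.770
Converged at β = 0.770.

β = 0.770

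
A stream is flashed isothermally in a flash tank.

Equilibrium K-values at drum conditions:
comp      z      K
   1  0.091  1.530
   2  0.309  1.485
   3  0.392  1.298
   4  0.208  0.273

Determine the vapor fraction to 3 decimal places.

ψ = 0.560

Material balance + equilibrium reduce to Σ zᵢ(Kᵢ−1)/(1+ψ(Kᵢ−1)) = 0.
Feasibility: ΣzᵢKᵢ = 1.164, Σzᵢ/Kᵢ = 1.331 — both > 1, two phases present.
Newton–Raphson from ψ = 0.65:
  ψ = 0.650: g = -0.0390, g' = -0.476 → ψ = 0.568
  ψ = 0.568: g = -0.0031, g' = -0.404 → ψ = 0.560
Converged at ψ = 0.560.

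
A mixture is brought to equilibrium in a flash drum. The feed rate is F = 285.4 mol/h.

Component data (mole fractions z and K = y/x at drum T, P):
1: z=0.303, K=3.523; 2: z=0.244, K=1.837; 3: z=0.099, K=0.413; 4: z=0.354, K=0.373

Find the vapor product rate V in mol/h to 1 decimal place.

Rachford–Rice: g(V/F) = Σ zᵢ(Kᵢ−1)/(1+V/F(Kᵢ−1)) = 0.
Feasibility: ΣzᵢKᵢ = 1.689, Σzᵢ/Kᵢ = 1.408 — both > 1, two phases present.
Newton–Raphson from V/F = 0.5:
  V/F = 0.500: g = 0.0764, g' = -0.826 → V/F = 0.593
Converged at V/F = 0.593.
Then V = V/F·F = 0.5933·285.4 = 169.3 mol/h and L = F − V = 116.1 mol/h.

V = 169.3 mol/h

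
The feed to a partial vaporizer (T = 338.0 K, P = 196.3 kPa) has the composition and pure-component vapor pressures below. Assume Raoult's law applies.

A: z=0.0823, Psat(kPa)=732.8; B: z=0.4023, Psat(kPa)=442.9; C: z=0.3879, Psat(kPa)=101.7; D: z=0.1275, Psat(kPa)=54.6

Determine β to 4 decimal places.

β = 0.5227

Raoult's law: Kᵢ = Pᵢˢᵃᵗ/P = Pᵢˢᵃᵗ/196.3.
  K_A = 732.8/196.3 = 3.733062, K_B = 442.9/196.3 = 2.256240, K_C = 101.7/196.3 = 0.518085, K_D = 54.6/196.3 = 0.278146
Let β = V/F and solve Σ zᵢ(Kᵢ−1)/(1+β(Kᵢ−1)) = 0.
g(0) = ΣzᵢKᵢ − 1 = 0.4513 and g(1) = 1 − Σzᵢ/Kᵢ = -0.4075, so a root lies in (0, 1).
Iterate (Newton) starting at β = 0.5:
  β = 0.5000: g = 0.01516, g' = -0.6683 → β = 0.5227
Converged at β = 0.5227.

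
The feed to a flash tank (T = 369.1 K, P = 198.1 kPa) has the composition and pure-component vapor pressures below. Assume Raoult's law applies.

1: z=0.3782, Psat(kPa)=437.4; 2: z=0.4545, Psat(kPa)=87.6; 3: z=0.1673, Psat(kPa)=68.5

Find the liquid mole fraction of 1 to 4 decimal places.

Raoult's law: Kᵢ = Pᵢˢᵃᵗ/P = Pᵢˢᵃᵗ/198.1.
  K_1 = 437.4/198.1 = 2.207976, K_2 = 87.6/198.1 = 0.442201, K_3 = 68.5/198.1 = 0.345785
Let ψ = V/F and solve Σ zᵢ(Kᵢ−1)/(1+ψ(Kᵢ−1)) = 0.
Feasibility: ΣzᵢKᵢ = 1.0939, Σzᵢ/Kᵢ = 1.6829 — both > 1, two phases present.
Newton iteration, ψ⁰ = 0.68:
  ψ = 0.6800: g = -0.35478, g' = -0.7658 → ψ = 0.2167
  ψ = 0.2167: g = -0.05382, g' = -0.6268 → ψ = 0.1308
  ψ = 0.1308: g = 0.00134, g' = -0.6617 → ψ = 0.1328
Converged at ψ = 0.1329.
Compositions from xᵢ = zᵢ/(1+ψ(Kᵢ−1)), yᵢ = Kᵢxᵢ:
  1: x = 0.3259, y = 0.7196
  2: x = 0.4909, y = 0.2171
  3: x = 0.1832, y = 0.0634

x_1 = 0.3259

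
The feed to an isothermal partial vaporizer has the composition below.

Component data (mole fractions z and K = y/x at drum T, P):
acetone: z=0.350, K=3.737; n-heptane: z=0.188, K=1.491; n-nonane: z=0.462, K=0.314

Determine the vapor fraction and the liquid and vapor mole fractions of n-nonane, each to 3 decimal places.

ψ = 0.496, x_n-nonane = 0.700, y_n-nonane = 0.220

Material balance + equilibrium reduce to Σ zᵢ(Kᵢ−1)/(1+ψ(Kᵢ−1)) = 0.
g(0) = ΣzᵢKᵢ − 1 = 0.733 and g(1) = 1 − Σzᵢ/Kᵢ = -0.691, so a root lies in (0, 1).
Newton–Raphson from ψ = 0.57:
  ψ = 0.570: g = -0.0741, g' = -1.014 → ψ = 0.497
  ψ = 0.497: g = -0.0007, g' = -1.000 → ψ = 0.496
Converged at ψ = 0.496.
Compositions from xᵢ = zᵢ/(1+ψ(Kᵢ−1)), yᵢ = Kᵢxᵢ:
  acetone: x = 0.148, y = 0.555
  n-heptane: x = 0.151, y = 0.225
  n-nonane: x = 0.700, y = 0.220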